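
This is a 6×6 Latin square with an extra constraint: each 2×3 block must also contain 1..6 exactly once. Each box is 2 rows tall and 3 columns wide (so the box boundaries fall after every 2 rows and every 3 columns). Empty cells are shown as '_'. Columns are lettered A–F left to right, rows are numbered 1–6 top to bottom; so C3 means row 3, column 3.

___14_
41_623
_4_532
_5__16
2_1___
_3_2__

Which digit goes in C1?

3

F1 = 5: row 1 has {1,4}; col 6 has {2,3,6}; box has {1,2,3,4,6} → only 5 remains.
C2 = 5: row 2 has {1,2,3,4,6}; col 3 has {1}; box has {1,4} → only 5 remains.
C3 = 6: row 3 has {2,3,4,5}; col 3 has {1,5}; box has {4,5} → only 6 remains.
A4 = 3: row 4 has {1,5,6}; col 1 has {2,4}; box has {4,5,6} → only 3 remains.
C4 = 2: row 4 has {1,3,5,6}; col 3 has {1,5,6}; box has {3,4,5,6} → only 2 remains.
D4 = 4: row 4 has {1,2,3,5,6}; col 4 has {1,2,5,6}; box has {1,2,3,5,6} → only 4 remains.
B5 = 6: row 5 has {1,2}; col 2 has {1,3,4,5}; box has {1,2,3} → only 6 remains.
D5 = 3: row 5 has {1,2,6}; col 4 has {1,2,4,5,6}; box has {2} → only 3 remains.
E5 = 5: row 5 has {1,2,3,6}; col 5 has {1,2,3,4}; box has {2,3} → only 5 remains.
F5 = 4: row 5 has {1,2,3,5,6}; col 6 has {2,3,5,6}; box has {2,3,5} → only 4 remains.
A6 = 5: row 6 has {2,3}; col 1 has {2,3,4}; box has {1,2,3,6} → only 5 remains.
C6 = 4: row 6 has {2,3,5}; col 3 has {1,2,5,6}; box has {1,2,3,5,6} → only 4 remains.
E6 = 6: row 6 has {2,3,4,5}; col 5 has {1,2,3,4,5}; box has {2,3,4,5} → only 6 remains.
F6 = 1: row 6 has {2,3,4,5,6}; col 6 has {2,3,4,5,6}; box has {2,3,4,5,6} → only 1 remains.
A1 = 6: row 1 has {1,4,5}; col 1 has {2,3,4,5}; box has {1,4,5} → only 6 remains.
B1 = 2: row 1 has {1,4,5,6}; col 2 has {1,3,4,5,6}; box has {1,4,5,6} → only 2 remains.
C1 = 3: row 1 has {1,2,4,5,6}; col 3 has {1,2,4,5,6}; box has {1,2,4,5,6} → only 3 remains.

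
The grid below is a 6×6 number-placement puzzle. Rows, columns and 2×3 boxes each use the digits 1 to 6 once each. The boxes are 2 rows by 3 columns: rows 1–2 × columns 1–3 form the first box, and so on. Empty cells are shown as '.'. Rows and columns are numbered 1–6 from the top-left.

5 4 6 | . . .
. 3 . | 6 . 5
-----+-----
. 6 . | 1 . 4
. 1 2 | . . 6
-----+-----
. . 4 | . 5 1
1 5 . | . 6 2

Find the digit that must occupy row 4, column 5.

row 1, column 6 = 3: row 1 has {4,5,6}; col 6 has {1,2,4,5,6}; box has {5,6} → only 3 remains.
row 2, column 1 = 2: row 2 has {3,5,6}; col 1 has {1,5}; box has {3,4,5,6} → only 2 remains.
row 2, column 3 = 1: row 2 has {2,3,5,6}; col 3 has {2,4,6}; box has {2,3,4,5,6} → only 1 remains.
row 2, column 5 = 4: row 2 has {1,2,3,5,6}; col 5 has {5,6}; box has {3,5,6} → only 4 remains.
row 3, column 1 = 3: row 3 has {1,4,6}; col 1 has {1,2,5}; box has {1,2,6} → only 3 remains.
row 3, column 3 = 5: row 3 has {1,3,4,6}; col 3 has {1,2,4,6}; box has {1,2,3,6} → only 5 remains.
row 3, column 5 = 2: row 3 has {1,3,4,5,6}; col 5 has {4,5,6}; box has {1,4,6} → only 2 remains.
row 4, column 1 = 4: row 4 has {1,2,6}; col 1 has {1,2,3,5}; box has {1,2,3,5,6} → only 4 remains.
row 4, column 5 = 3: row 4 has {1,2,4,6}; col 5 has {2,4,5,6}; box has {1,2,4,6} → only 3 remains.

3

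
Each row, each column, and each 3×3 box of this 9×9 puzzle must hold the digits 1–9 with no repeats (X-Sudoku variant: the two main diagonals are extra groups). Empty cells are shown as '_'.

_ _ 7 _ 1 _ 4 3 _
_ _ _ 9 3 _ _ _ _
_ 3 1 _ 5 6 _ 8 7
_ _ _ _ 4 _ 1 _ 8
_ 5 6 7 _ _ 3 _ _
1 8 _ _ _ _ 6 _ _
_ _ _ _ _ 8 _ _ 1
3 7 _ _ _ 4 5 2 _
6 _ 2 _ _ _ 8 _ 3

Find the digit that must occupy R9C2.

1

R1C6 = 2: row 1 has {1,3,4,7}; col 6 has {4,6,8}; box has {1,3,5,6,9} → only 2 remains.
R2C6 = 7: row 2 has {3,9}; col 6 has {2,4,6,8}; box has {1,2,3,5,6,9} → only 7 remains.
R2C7 = 2: row 2 has {3,7,9}; col 7 has {1,3,4,5,6,8}; box has {3,4,7,8} → only 2 remains.
R3C4 = 4: row 3 has {1,3,5,6,7,8}; col 4 has {7,9}; box has {1,2,3,5,6,7,9} → only 4 remains.
R3C7 = 9: row 3 has {1,3,4,5,6,7,8}; col 7 has {1,2,3,4,5,6,8}; box has {2,3,4,7,8}; anti-diagonal has {6,7} → only 9 remains.
R5C5 = 8: row 5 has {3,5,6,7}; col 5 has {1,3,4,5}; box has {4,7}; main diagonal has {1,2,3}; anti-diagonal has {6,7,9} → only 8 remains.
R7C7 = 7: row 7 has {1,8}; col 7 has {1,2,3,4,5,6,8,9}; box has {1,2,3,5,8}; main diagonal has {1,2,3,8} → only 7 remains.
R1C4 = 8: row 1 has {1,2,3,4,7}; col 4 has {4,7,9}; box has {1,2,3,4,5,6,7,9} → only 8 remains.
R1C9 = 5: row 1 has {1,2,3,4,7,8}; col 9 has {1,3,7,8}; box has {2,3,4,7,8,9}; anti-diagonal has {6,7,8,9} → only 5 remains.
R2C8 = 1: row 2 has {2,3,7,9}; col 8 has {2,3,8}; box has {2,3,4,5,7,8,9}; anti-diagonal has {5,6,7,8,9} → only 1 remains.
R2C9 = 6: row 2 has {1,2,3,7,9}; col 9 has {1,3,5,7,8}; box has {1,2,3,4,5,7,8,9} → only 6 remains.
R3C1 = 2: row 3 has {1,3,4,5,6,7,8,9}; col 1 has {1,3,6}; box has {1,3,7} → only 2 remains.
R4C6 = 3: row 4 has {1,4,8}; col 6 has {2,4,6,7,8}; box has {4,7,8}; anti-diagonal has {1,5,6,7,8,9} → only 3 remains.
R6C4 = 2: row 6 has {1,6,8}; col 4 has {4,7,8,9}; box has {3,4,7,8}; anti-diagonal has {1,3,5,6,7,8,9} → only 2 remains.
R6C5 = 9: row 6 has {1,2,6,8}; col 5 has {1,3,4,5,8}; box has {2,3,4,7,8} → only 9 remains.
R6C6 = 5: row 6 has {1,2,6,8,9}; col 6 has {2,3,4,6,7,8}; box has {2,3,4,7,8,9}; main diagonal has {1,2,3,7,8} → only 5 remains.
R6C9 = 4: row 6 has {1,2,5,6,8,9}; col 9 has {1,3,5,6,7,8}; box has {1,3,6,8} → only 4 remains.
R7C3 = 4: row 7 has {1,7,8}; col 3 has {1,2,6,7}; box has {2,3,6,7}; anti-diagonal has {1,2,3,5,6,7,8,9} → only 4 remains.
R8C5 = 6: row 8 has {2,3,4,5,7}; col 5 has {1,3,4,5,8,9}; box has {4,8} → only 6 remains.
R8C9 = 9: row 8 has {2,3,4,5,6,7}; col 9 has {1,3,4,5,6,7,8}; box has {1,2,3,5,7,8} → only 9 remains.
R9C5 = 7: row 9 has {2,3,6,8}; col 5 has {1,3,4,5,6,8,9}; box has {4,6,8} → only 7 remains.
R9C8 = 4: row 9 has {2,3,6,7,8}; col 8 has {1,2,3,8}; box has {1,2,3,5,7,8,9} → only 4 remains.
R1C1 = 9: row 1 has {1,2,3,4,5,7,8}; col 1 has {1,2,3,6}; box has {1,2,3,7}; main diagonal has {1,2,3,5,7,8} → only 9 remains.
R1C2 = 6: row 1 has {1,2,3,4,5,7,8,9}; col 2 has {3,5,7,8}; box has {1,2,3,7,9} → only 6 remains.
R2C2 = 4: row 2 has {1,2,3,6,7,9}; col 2 has {3,5,6,7,8}; box has {1,2,3,6,7,9}; main diagonal has {1,2,3,5,7,8,9} → only 4 remains.
R4C1 = 7: row 4 has {1,3,4,8}; col 1 has {1,2,3,6,9}; box has {1,5,6,8} → only 7 remains.
R4C3 = 9: row 4 has {1,3,4,7,8}; col 3 has {1,2,4,6,7}; box has {1,5,6,7,8} → only 9 remains.
R4C4 = 6: row 4 has {1,3,4,7,8,9}; col 4 has {2,4,7,8,9}; box has {2,3,4,5,7,8,9}; main diagonal has {1,2,3,4,5,7,8,9} → only 6 remains.
R4C8 = 5: row 4 has {1,3,4,6,7,8,9}; col 8 has {1,2,3,4,8}; box has {1,3,4,6,8} → only 5 remains.
R5C1 = 4: row 5 has {3,5,6,7,8}; col 1 has {1,2,3,6,7,9}; box has {1,5,6,7,8,9} → only 4 remains.
R5C6 = 1: row 5 has {3,4,5,6,7,8}; col 6 has {2,3,4,5,6,7,8}; box has {2,3,4,5,6,7,8,9} → only 1 remains.
R5C8 = 9: row 5 has {1,3,4,5,6,7,8}; col 8 has {1,2,3,4,5,8}; box has {1,3,4,5,6,8} → only 9 remains.
R5C9 = 2: row 5 has {1,3,4,5,6,7,8,9}; col 9 has {1,3,4,5,6,7,8,9}; box has {1,3,4,5,6,8,9} → only 2 remains.
R6C3 = 3: row 6 has {1,2,4,5,6,8,9}; col 3 has {1,2,4,6,7,9}; box has {1,4,5,6,7,8,9} → only 3 remains.
R6C8 = 7: row 6 has {1,2,3,4,5,6,8,9}; col 8 has {1,2,3,4,5,8,9}; box has {1,2,3,4,5,6,8,9} → only 7 remains.
R7C1 = 5: row 7 has {1,4,7,8}; col 1 has {1,2,3,4,6,7,9}; box has {2,3,4,6,7} → only 5 remains.
R7C2 = 9: row 7 has {1,4,5,7,8}; col 2 has {3,4,5,6,7,8}; box has {2,3,4,5,6,7} → only 9 remains.
R7C4 = 3: row 7 has {1,4,5,7,8,9}; col 4 has {2,4,6,7,8,9}; box has {4,6,7,8} → only 3 remains.
R7C5 = 2: row 7 has {1,3,4,5,7,8,9}; col 5 has {1,3,4,5,6,7,8,9}; box has {3,4,6,7,8} → only 2 remains.
R7C8 = 6: row 7 has {1,2,3,4,5,7,8,9}; col 8 has {1,2,3,4,5,7,8,9}; box has {1,2,3,4,5,7,8,9} → only 6 remains.
R8C3 = 8: row 8 has {2,3,4,5,6,7,9}; col 3 has {1,2,3,4,6,7,9}; box has {2,3,4,5,6,7,9} → only 8 remains.
R8C4 = 1: row 8 has {2,3,4,5,6,7,8,9}; col 4 has {2,3,4,6,7,8,9}; box has {2,3,4,6,7,8} → only 1 remains.
R9C2 = 1: row 9 has {2,3,4,6,7,8}; col 2 has {3,4,5,6,7,8,9}; box has {2,3,4,5,6,7,8,9} → only 1 remains.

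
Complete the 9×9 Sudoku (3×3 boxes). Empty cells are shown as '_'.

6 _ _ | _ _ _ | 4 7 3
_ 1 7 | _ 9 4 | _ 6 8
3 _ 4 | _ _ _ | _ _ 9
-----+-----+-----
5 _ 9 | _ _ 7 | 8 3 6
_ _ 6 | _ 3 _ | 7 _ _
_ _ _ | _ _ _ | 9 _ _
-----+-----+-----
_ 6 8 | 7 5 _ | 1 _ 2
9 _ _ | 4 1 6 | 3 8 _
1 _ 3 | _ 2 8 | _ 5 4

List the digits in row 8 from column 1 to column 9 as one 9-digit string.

R1C5 = 8 (sole candidate).
R2C1 = 2 (sole candidate).
R2C7 = 5 (sole candidate).
R3C7 = 2 (sole candidate).
R3C8 = 1 (sole candidate).
R4C5 = 4 (sole candidate).
R6C5 = 6 (sole candidate).
R7C1 = 4 (sole candidate).
R7C8 = 9 (sole candidate).
R8C9 = 7: row 8 has {1,3,4,6,8,9}; col 9 has {2,3,4,6,8,9}; box has {1,2,3,4,5,8,9} → only 7 remains.
R9C2 = 7 (sole candidate).
R9C4 = 9 (sole candidate).
R9C7 = 6 (sole candidate).
R1C3 = 5 (sole candidate).
R2C4 = 3 (sole candidate).
R3C2 = 8 (sole candidate).
R3C5 = 7 (sole candidate).
R3C6 = 5 (sole candidate).
R4C2 = 2 (sole candidate).
R4C4 = 1 (sole candidate).
R5C1 = 8 (sole candidate).
R5C2 = 4 (sole candidate).
R5C8 = 2 (sole candidate).
R6C1 = 7 (sole candidate).
R6C2 = 3 (sole candidate).
R6C3 = 1 (sole candidate).
R6C6 = 2 (sole candidate).
R6C8 = 4 (sole candidate).
R6C9 = 5 (sole candidate).
R7C6 = 3 (sole candidate).
R8C2 = 5: row 8 has {1,3,4,6,7,8,9}; col 2 has {1,2,3,4,6,7,8}; box has {1,3,4,6,7,8,9} → only 5 remains.
R8C3 = 2: row 8 has {1,3,4,5,6,7,8,9}; col 3 has {1,3,4,5,6,7,8,9}; box has {1,3,4,5,6,7,8,9} → only 2 remains.

952416387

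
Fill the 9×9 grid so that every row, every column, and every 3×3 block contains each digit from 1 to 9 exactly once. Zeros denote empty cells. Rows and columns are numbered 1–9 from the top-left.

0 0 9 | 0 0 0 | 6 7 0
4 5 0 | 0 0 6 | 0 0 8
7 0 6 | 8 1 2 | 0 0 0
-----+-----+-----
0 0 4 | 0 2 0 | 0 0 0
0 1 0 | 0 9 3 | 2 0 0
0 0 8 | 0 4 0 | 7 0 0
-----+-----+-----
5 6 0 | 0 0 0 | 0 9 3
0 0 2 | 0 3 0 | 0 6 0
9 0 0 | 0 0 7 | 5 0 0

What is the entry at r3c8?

4

r1c5 = 5 (sole candidate).
r1c6 = 4 (sole candidate).
r2c5 = 7 (sole candidate).
r3c2 = 3 (sole candidate).
r5c1 = 6 (sole candidate).
r7c5 = 8 (sole candidate).
r7c6 = 1 (sole candidate).
r7c7 = 4 (sole candidate).
r9c5 = 6 (sole candidate).
r1c4 = 3 (sole candidate).
r2c3 = 1 (sole candidate).
r2c4 = 9 (sole candidate).
r2c7 = 3 (sole candidate).
r2c8 = 2 (sole candidate).
r3c7 = 9 (sole candidate).
r4c1 = 3 (sole candidate).
r6c1 = 2 (sole candidate).
r6c2 = 9 (sole candidate).
r6c6 = 5 (sole candidate).
r7c3 = 7 (sole candidate).
r7c4 = 2 (sole candidate).
r8c6 = 9 (sole candidate).
r9c3 = 3 (sole candidate).
r9c4 = 4 (sole candidate).
r1c1 = 8 (sole candidate).
r1c2 = 2 (sole candidate).
r1c9 = 1 (sole candidate).
r4c2 = 7 (sole candidate).
r4c6 = 8 (sole candidate).
r4c7 = 1 (sole candidate).
r4c8 = 5 (sole candidate).
r5c3 = 5 (sole candidate).
r5c4 = 7 (sole candidate).
r5c9 = 4 (sole candidate).
r6c8 = 3 (sole candidate).
r6c9 = 6 (sole candidate).
r8c1 = 1 (sole candidate).
r8c4 = 5 (sole candidate).
r8c7 = 8 (sole candidate).
r8c9 = 7 (sole candidate).
r9c2 = 8 (sole candidate).
r9c8 = 1 (sole candidate).
r9c9 = 2 (sole candidate).
r3c8 = 4: row 3 has {1,2,3,6,7,8,9}; col 8 has {1,2,3,5,6,7,9}; box has {1,2,3,6,7,8,9} → only 4 remains.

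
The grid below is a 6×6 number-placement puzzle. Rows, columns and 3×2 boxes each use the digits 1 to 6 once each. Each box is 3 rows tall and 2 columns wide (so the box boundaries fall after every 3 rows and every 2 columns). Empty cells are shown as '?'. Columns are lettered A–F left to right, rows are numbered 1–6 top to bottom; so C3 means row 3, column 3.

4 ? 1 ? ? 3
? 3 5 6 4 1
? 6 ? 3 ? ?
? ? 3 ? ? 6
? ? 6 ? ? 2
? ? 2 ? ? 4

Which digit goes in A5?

3

D1 = 2: row 1 has {1,3,4}; col 4 has {3,6}; box has {1,3,5,6} → only 2 remains.
A2 = 2: row 2 has {1,3,4,5,6}; col 1 has {4}; box has {3,4,6} → only 2 remains.
C3 = 4: row 3 has {3,6}; col 3 has {1,2,3,5,6}; box has {1,2,3,5,6} → only 4 remains.
F3 = 5: row 3 has {3,4,6}; col 6 has {1,2,3,4,6}; box has {1,3,4} → only 5 remains.
B1 = 5: row 1 has {1,2,3,4}; col 2 has {3,6}; box has {2,3,4,6} → only 5 remains.
E1 = 6: row 1 has {1,2,3,4,5}; col 5 has {4}; box has {1,3,4,5} → only 6 remains.
A3 = 1: row 3 has {3,4,5,6}; col 1 has {2,4}; box has {2,3,4,5,6} → only 1 remains.
E3 = 2: row 3 has {1,3,4,5,6}; col 5 has {4,6}; box has {1,3,4,5,6} → only 2 remains.
A4 = 5: row 4 has {3,6}; col 1 has {1,2,4}; box has {} → only 5 remains.
E4 = 1: row 4 has {3,5,6}; col 5 has {2,4,6}; box has {2,4,6} → only 1 remains.
A5 = 3: row 5 has {2,6}; col 1 has {1,2,4,5}; box has {5} → only 3 remains.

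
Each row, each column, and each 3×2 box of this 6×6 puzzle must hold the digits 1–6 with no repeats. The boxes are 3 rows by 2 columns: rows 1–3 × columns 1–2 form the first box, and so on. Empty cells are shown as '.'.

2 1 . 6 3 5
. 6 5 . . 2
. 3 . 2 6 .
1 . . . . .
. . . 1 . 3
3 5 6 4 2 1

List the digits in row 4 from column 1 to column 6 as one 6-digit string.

123546

r1c3 = 4: row 1 has {1,2,3,5,6}; col 3 has {5,6}; box has {2,5,6} → only 4 remains.
r2c1 = 4: row 2 has {2,5,6}; col 1 has {1,2,3}; box has {1,2,3,6} → only 4 remains.
r2c4 = 3: row 2 has {2,4,5,6}; col 4 has {1,2,4,6}; box has {2,4,5,6} → only 3 remains.
r2c5 = 1: row 2 has {2,3,4,5,6}; col 5 has {2,3,6}; box has {2,3,5,6} → only 1 remains.
r3c1 = 5: row 3 has {2,3,6}; col 1 has {1,2,3,4}; box has {1,2,3,4,6} → only 5 remains.
r3c3 = 1: row 3 has {2,3,5,6}; col 3 has {4,5,6}; box has {2,3,4,5,6} → only 1 remains.
r3c6 = 4: row 3 has {1,2,3,5,6}; col 6 has {1,2,3,5}; box has {1,2,3,5,6} → only 4 remains.
r4c4 = 5: row 4 has {1}; col 4 has {1,2,3,4,6}; box has {1,4,6} → only 5 remains.
r4c5 = 4: row 4 has {1,5}; col 5 has {1,2,3,6}; box has {1,2,3} → only 4 remains.
r4c6 = 6: row 4 has {1,4,5}; col 6 has {1,2,3,4,5}; box has {1,2,3,4} → only 6 remains.
r5c1 = 6: row 5 has {1,3}; col 1 has {1,2,3,4,5}; box has {1,3,5} → only 6 remains.
r5c3 = 2: row 5 has {1,3,6}; col 3 has {1,4,5,6}; box has {1,4,5,6} → only 2 remains.
r5c5 = 5: row 5 has {1,2,3,6}; col 5 has {1,2,3,4,6}; box has {1,2,3,4,6} → only 5 remains.
r4c2 = 2: row 4 has {1,4,5,6}; col 2 has {1,3,5,6}; box has {1,3,5,6} → only 2 remains.
r4c3 = 3: row 4 has {1,2,4,5,6}; col 3 has {1,2,4,5,6}; box has {1,2,4,5,6} → only 3 remains.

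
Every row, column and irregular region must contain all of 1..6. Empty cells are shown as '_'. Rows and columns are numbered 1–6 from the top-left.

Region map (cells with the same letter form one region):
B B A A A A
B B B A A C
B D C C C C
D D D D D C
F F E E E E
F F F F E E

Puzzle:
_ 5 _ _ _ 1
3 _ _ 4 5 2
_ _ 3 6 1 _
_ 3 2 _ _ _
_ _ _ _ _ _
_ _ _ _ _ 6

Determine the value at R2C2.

6

R1C3 = 6 (sole candidate).
R2C3 = 1 (sole candidate).
R3C2 = 4 (sole candidate).
R3C6 = 5 (sole candidate).
R4C5 = 6 (sole candidate).
R4C6 = 4 (sole candidate).
R5C6 = 3 (sole candidate).
R2C2 = 6: row 2 has {1,2,3,4,5}; col 2 has {3,4,5}; region has {1,3,5} → only 6 remains.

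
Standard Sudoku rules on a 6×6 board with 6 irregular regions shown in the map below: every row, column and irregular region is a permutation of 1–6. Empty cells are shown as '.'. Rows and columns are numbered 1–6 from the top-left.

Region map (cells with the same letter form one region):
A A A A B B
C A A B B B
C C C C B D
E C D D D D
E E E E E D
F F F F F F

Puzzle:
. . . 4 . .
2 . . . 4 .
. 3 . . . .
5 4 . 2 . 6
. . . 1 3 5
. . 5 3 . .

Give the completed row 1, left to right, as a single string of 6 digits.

R4C5 = 1 (sole candidate).
R3C6 = 4 (sole candidate).
R4C3 = 3 (sole candidate).
R2C6 = 3 (hidden single in row 2).
R1C1 = 3: in row 1, 3 can only go here (every other open cell in that row sees a 3).
R3C5 = 2 (hidden single in row 3).
R1C6 = 1: row 1 has {3,4}; col 6 has {3,4,5,6}; region has {2,3,4} → only 1 remains.
R6C5 = 6 (sole candidate).
R6C6 = 2 (sole candidate).
R1C5 = 5: row 1 has {1,3,4}; col 5 has {1,2,3,4,6}; region has {1,2,3,4} → only 5 remains.
R2C4 = 6 (sole candidate).
R3C4 = 5 (sole candidate).
R6C2 = 1 (sole candidate).
R2C2 = 5 (sole candidate).
R2C3 = 1 (sole candidate).
R3C3 = 6 (sole candidate).
R6C1 = 4 (sole candidate).
R1C3 = 2: row 1 has {1,3,4,5}; col 3 has {1,3,5,6}; region has {1,3,4,5} → only 2 remains.
R3C1 = 1 (sole candidate).
R5C1 = 6 (sole candidate).
R5C2 = 2 (sole candidate).
R5C3 = 4 (sole candidate).
R1C2 = 6: row 1 has {1,2,3,4,5}; col 2 has {1,2,3,4,5}; region has {1,2,3,4,5} → only 6 remains.

362451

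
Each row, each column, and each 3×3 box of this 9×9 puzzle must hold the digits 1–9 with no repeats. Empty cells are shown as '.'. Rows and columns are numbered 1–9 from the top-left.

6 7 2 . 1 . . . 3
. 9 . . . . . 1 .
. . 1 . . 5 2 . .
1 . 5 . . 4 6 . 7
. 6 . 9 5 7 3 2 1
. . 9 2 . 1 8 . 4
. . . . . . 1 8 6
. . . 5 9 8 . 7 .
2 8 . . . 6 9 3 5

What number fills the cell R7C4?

R1C6 = 9 (sole candidate).
R2C9 = 8 (sole candidate).
R3C9 = 9 (sole candidate).
R4C8 = 9 (sole candidate).
R6C2 = 3 (sole candidate).
R6C5 = 6 (sole candidate).
R6C8 = 5 (sole candidate).
R8C7 = 4 (sole candidate).
R8C9 = 2 (sole candidate).
R1C7 = 5 (sole candidate).
R1C8 = 4 (sole candidate).
R2C7 = 7 (sole candidate).
R3C2 = 4 (sole candidate).
R3C8 = 6 (sole candidate).
R4C2 = 2 (sole candidate).
R6C1 = 7 (sole candidate).
R7C2 = 5 (sole candidate).
R8C1 = 3 (sole candidate).
R8C2 = 1 (sole candidate).
R8C3 = 6 (sole candidate).
R1C4 = 8 (sole candidate).
R2C1 = 5 (sole candidate).
R2C3 = 3 (sole candidate).
R2C6 = 2 (sole candidate).
R3C1 = 8 (sole candidate).
R4C4 = 3 (sole candidate).
R4C5 = 8 (sole candidate).
R5C1 = 4 (sole candidate).
R5C3 = 8 (sole candidate).
R7C1 = 9 (sole candidate).
R7C6 = 3 (sole candidate).
R2C5 = 4 (sole candidate).
R3C4 = 7 (sole candidate).
R3C5 = 3 (sole candidate).
R7C4 = 4: row 7 has {1,3,5,6,8,9}; col 4 has {2,3,5,7,8,9}; box has {3,5,6,8,9} → only 4 remains.

4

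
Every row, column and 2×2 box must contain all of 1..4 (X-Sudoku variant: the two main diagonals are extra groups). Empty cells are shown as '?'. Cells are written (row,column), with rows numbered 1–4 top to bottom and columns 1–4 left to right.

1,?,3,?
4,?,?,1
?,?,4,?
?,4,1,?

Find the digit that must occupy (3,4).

(1,2) = 2: row 1 has {1,3}; col 2 has {4}; box has {1,4} → only 2 remains.
(1,4) = 4: row 1 has {1,2,3}; col 4 has {1}; box has {1,3}; anti-diagonal has {} → only 4 remains.
(2,2) = 3: row 2 has {1,4}; col 2 has {2,4}; box has {1,2,4}; main diagonal has {1,4} → only 3 remains.
(2,3) = 2: row 2 has {1,3,4}; col 3 has {1,3,4}; box has {1,3,4}; anti-diagonal has {4} → only 2 remains.
(3,2) = 1: row 3 has {4}; col 2 has {2,3,4}; box has {4}; anti-diagonal has {2,4} → only 1 remains.
(4,1) = 3: row 4 has {1,4}; col 1 has {1,4}; box has {1,4}; anti-diagonal has {1,2,4} → only 3 remains.
(4,4) = 2: row 4 has {1,3,4}; col 4 has {1,4}; box has {1,4}; main diagonal has {1,3,4} → only 2 remains.
(3,1) = 2: row 3 has {1,4}; col 1 has {1,3,4}; box has {1,3,4} → only 2 remains.
(3,4) = 3: row 3 has {1,2,4}; col 4 has {1,2,4}; box has {1,2,4} → only 3 remains.

3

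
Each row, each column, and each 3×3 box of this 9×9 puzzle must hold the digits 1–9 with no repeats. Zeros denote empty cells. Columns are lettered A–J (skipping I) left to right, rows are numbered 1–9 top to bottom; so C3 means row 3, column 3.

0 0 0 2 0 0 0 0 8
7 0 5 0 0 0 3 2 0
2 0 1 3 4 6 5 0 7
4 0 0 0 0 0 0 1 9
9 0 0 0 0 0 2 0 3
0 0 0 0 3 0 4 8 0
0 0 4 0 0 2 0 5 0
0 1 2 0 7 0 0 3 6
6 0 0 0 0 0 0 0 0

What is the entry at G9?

8

A1 = 3 (sole candidate).
H3 = 9 (sole candidate).
J6 = 5 (sole candidate).
A7 = 8 (sole candidate).
J7 = 1 (sole candidate).
A8 = 5 (sole candidate).
J2 = 4 (sole candidate).
B3 = 8 (sole candidate).
A6 = 1 (sole candidate).
J9 = 2 (sole candidate).
H1 = 6 (sole candidate).
H5 = 7 (sole candidate).
H9 = 4 (sole candidate).
C1 = 9 (sole candidate).
G1 = 1 (sole candidate).
B2 = 6 (sole candidate).
G4 = 6 (sole candidate).
B5 = 5 (sole candidate).
B1 = 4 (sole candidate).
E1 = 5 (sole candidate).
F1 = 7 (sole candidate).
F6 = 9 (sole candidate).
B6 = 2 (hidden single in row 6).
E4 = 2 (hidden single in row 4).
B7 = 3 (hidden single in row 7).
B4 = 7 (sole candidate).
C6 = 6 (sole candidate).
D6 = 7 (sole candidate).
B9 = 9 (sole candidate).
C9 = 7 (sole candidate).
G9 = 8: row 9 has {2,4,6,7,9}; col 7 has {1,2,3,4,5,6}; box has {1,2,3,4,5,6} → only 8 remains.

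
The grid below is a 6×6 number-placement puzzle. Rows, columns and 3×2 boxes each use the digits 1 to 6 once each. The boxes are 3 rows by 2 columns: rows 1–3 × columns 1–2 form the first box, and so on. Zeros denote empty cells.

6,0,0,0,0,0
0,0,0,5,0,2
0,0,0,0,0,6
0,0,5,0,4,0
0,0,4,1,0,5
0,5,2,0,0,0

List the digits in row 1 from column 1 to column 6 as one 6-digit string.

631254

R1C5 = 5: in row 1, 5 can only go here (every other open cell in that row sees a 5).
R2C3 = 6: in row 2, 6 can only go here (every other open cell in that row sees a 6).
R3C1 = 5: in row 3, 5 can only go here (every other open cell in that row sees a 5).
R6C1 = 4: in row 6, 4 can only go here (every other open cell in that row sees a 4).
R2C2 = 4: in row 2, 4 can only go here (every other open cell in that row sees a 4).
R3C4 = 4: in row 3, 4 can only go here (every other open cell in that row sees a 4).
R1C6 = 4: in row 1, 4 can only go here (every other open cell in that row sees a 4).
R3C2 = 2: in row 3, 2 can only go here (every other open cell in that row sees a 2).
R1C4 = 2: in row 1, 2 can only go here (every other open cell in that row sees a 2).
R4C1 = 2: in row 4, 2 can only go here (every other open cell in that row sees a 2).
R5C1 = 3: row 5 has {1,4,5}; col 1 has {2,4,5,6}; box has {2,4,5} → only 3 remains.
R5C2 = 6: row 5 has {1,3,4,5}; col 2 has {2,4,5}; box has {2,3,4,5} → only 6 remains.
R5C5 = 2: row 5 has {1,3,4,5,6}; col 5 has {4,5}; box has {4,5} → only 2 remains.
R2C1 = 1: row 2 has {2,4,5,6}; col 1 has {2,3,4,5,6}; box has {2,4,5,6} → only 1 remains.
R2C5 = 3: row 2 has {1,2,4,5,6}; col 5 has {2,4,5}; box has {2,4,5,6} → only 3 remains.
R3C5 = 1: row 3 has {2,4,5,6}; col 5 has {2,3,4,5}; box has {2,3,4,5,6} → only 1 remains.
R4C2 = 1: row 4 has {2,4,5}; col 2 has {2,4,5,6}; box has {2,3,4,5,6} → only 1 remains.
R4C6 = 3: row 4 has {1,2,4,5}; col 6 has {2,4,5,6}; box has {2,4,5} → only 3 remains.
R6C5 = 6: row 6 has {2,4,5}; col 5 has {1,2,3,4,5}; box has {2,3,4,5} → only 6 remains.
R6C6 = 1: row 6 has {2,4,5,6}; col 6 has {2,3,4,5,6}; box has {2,3,4,5,6} → only 1 remains.
R1C2 = 3: row 1 has {2,4,5,6}; col 2 has {1,2,4,5,6}; box has {1,2,4,5,6} → only 3 remains.
R1C3 = 1: row 1 has {2,3,4,5,6}; col 3 has {2,4,5,6}; box has {2,4,5,6} → only 1 remains.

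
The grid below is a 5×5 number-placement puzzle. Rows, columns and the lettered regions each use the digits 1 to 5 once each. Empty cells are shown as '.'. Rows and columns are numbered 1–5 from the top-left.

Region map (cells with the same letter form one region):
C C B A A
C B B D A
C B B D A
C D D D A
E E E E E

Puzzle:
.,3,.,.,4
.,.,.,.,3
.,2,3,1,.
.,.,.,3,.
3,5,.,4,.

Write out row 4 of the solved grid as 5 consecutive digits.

54231

r3c5 = 5 (sole candidate).
r4c2 = 4: row 4 has {3}; col 2 has {2,3,5}; region has {1,3} → only 4 remains.
r1c4 = 2 (sole candidate).
r2c2 = 1 (sole candidate).
r2c4 = 5 (sole candidate).
r3c1 = 4 (sole candidate).
r4c3 = 2: row 4 has {3,4}; col 3 has {3}; region has {1,3,4,5} → only 2 remains.
r4c5 = 1: row 4 has {2,3,4}; col 5 has {3,4,5}; region has {2,3,4,5} → only 1 remains.
r5c3 = 1 (sole candidate).
r5c5 = 2 (sole candidate).
r1c3 = 5 (sole candidate).
r2c1 = 2 (sole candidate).
r2c3 = 4 (sole candidate).
r4c1 = 5: row 4 has {1,2,3,4}; col 1 has {2,3,4}; region has {2,3,4} → only 5 remains.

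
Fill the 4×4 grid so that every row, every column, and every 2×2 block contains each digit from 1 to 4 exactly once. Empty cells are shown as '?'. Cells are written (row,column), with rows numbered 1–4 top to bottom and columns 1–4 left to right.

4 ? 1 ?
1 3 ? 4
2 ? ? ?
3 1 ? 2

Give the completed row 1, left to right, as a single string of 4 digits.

(1,2) = 2: row 1 has {1,4}; col 2 has {1,3}; box has {1,3,4} → only 2 remains.
(1,4) = 3: row 1 has {1,2,4}; col 4 has {2,4}; box has {1,4} → only 3 remains.

4213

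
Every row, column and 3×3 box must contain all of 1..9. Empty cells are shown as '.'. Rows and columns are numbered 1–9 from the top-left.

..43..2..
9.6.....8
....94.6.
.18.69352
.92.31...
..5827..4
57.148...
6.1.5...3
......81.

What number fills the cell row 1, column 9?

9

row 4, column 4 = 4 (sole candidate).
row 5, column 4 = 5 (sole candidate).
row 6, column 1 = 3 (sole candidate).
row 6, column 2 = 6 (sole candidate).
row 6, column 8 = 9 (sole candidate).
row 7, column 8 = 2 (sole candidate).
row 8, column 6 = 2 (sole candidate).
row 9, column 5 = 7 (sole candidate).
row 1, column 8 = 7 (sole candidate).
row 2, column 5 = 1 (sole candidate).
row 2, column 6 = 5 (sole candidate).
row 2, column 7 = 4 (sole candidate).
row 2, column 8 = 3 (sole candidate).
row 4, column 1 = 7 (sole candidate).
row 5, column 1 = 4 (sole candidate).
row 5, column 8 = 8 (sole candidate).
row 6, column 7 = 1 (sole candidate).
row 8, column 4 = 9 (sole candidate).
row 8, column 7 = 7 (sole candidate).
row 8, column 8 = 4 (sole candidate).
row 9, column 1 = 2 (sole candidate).
row 9, column 4 = 6 (sole candidate).
row 9, column 6 = 3 (sole candidate).
row 1, column 5 = 8 (sole candidate).
row 1, column 6 = 6 (sole candidate).
row 2, column 2 = 2 (sole candidate).
row 2, column 4 = 7 (sole candidate).
row 3, column 4 = 2 (sole candidate).
row 3, column 7 = 5 (sole candidate).
row 3, column 9 = 1 (sole candidate).
row 5, column 7 = 6 (sole candidate).
row 5, column 9 = 7 (sole candidate).
row 7, column 7 = 9 (sole candidate).
row 7, column 9 = 6 (sole candidate).
row 8, column 2 = 8 (sole candidate).
row 9, column 2 = 4 (sole candidate).
row 9, column 3 = 9 (sole candidate).
row 9, column 9 = 5 (sole candidate).
row 1, column 1 = 1 (sole candidate).
row 1, column 2 = 5 (sole candidate).
row 1, column 9 = 9: row 1 has {1,2,3,4,5,6,7,8}; col 9 has {1,2,3,4,5,6,7,8}; box has {1,2,3,4,5,6,7,8} → only 9 remains.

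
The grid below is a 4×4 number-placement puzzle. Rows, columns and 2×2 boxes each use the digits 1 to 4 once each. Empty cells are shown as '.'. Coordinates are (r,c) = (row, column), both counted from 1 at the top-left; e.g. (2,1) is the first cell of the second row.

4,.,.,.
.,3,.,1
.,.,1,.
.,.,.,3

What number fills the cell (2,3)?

4

(1,4) = 2: row 1 has {4}; col 4 has {1,3}; box has {1} → only 2 remains.
(2,1) = 2: row 2 has {1,3}; col 1 has {4}; box has {3,4} → only 2 remains.
(2,3) = 4: row 2 has {1,2,3}; col 3 has {1}; box has {1,2} → only 4 remains.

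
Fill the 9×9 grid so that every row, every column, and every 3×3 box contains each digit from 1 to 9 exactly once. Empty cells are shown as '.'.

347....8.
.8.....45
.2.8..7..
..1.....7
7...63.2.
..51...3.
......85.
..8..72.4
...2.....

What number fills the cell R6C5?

R5C2 = 9 (sole candidate).
R5C3 = 4 (sole candidate).
R5C4 = 5 (sole candidate).
R5C7 = 1 (sole candidate).
R5C9 = 8 (sole candidate).
R6C2 = 6 (sole candidate).
R6C9 = 9 (sole candidate).
R4C2 = 3 (sole candidate).
R4C8 = 6 (sole candidate).
R6C7 = 4 (sole candidate).
R4C7 = 5 (sole candidate).
R6C5 = 7: in row 6, 7 can only go here (every other open cell in that row sees a 7).

7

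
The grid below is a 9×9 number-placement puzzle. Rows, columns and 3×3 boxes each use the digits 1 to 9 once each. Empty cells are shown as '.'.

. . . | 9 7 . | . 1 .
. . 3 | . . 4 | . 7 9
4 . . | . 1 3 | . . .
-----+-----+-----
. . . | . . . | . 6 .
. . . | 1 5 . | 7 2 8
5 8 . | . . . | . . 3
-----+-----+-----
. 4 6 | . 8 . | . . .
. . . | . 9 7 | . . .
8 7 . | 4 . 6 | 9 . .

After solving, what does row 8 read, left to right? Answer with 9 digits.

r5c6 = 9 (sole candidate).
r6c6 = 2 (sole candidate).
r4c6 = 8 (sole candidate).
r5c3 = 4 (sole candidate).
r1c6 = 5 (sole candidate).
r7c6 = 1 (sole candidate).
r1c7 = 3 (hidden single in row 1).
r1c3 = 8 (hidden single in row 1).
r1c9 = 4 (hidden single in row 1).
r3c3 = 7 (hidden single in row 3).
r3c2 = 9 (hidden single in row 3).
r6c4 = 7 (hidden single in row 6).
r4c4 = 3 (sole candidate).
r4c5 = 4 (sole candidate).
r6c5 = 6 (sole candidate).
r2c5 = 2 (sole candidate).
r9c5 = 3 (sole candidate).
r9c8 = 5 (sole candidate).
r3c8 = 8 (sole candidate).
r7c7 = 2 (sole candidate).
r7c8 = 3 (sole candidate).
r7c9 = 7 (sole candidate).
r8c8 = 4: row 8 has {7,9}; col 8 has {1,2,3,5,6,7,8}; box has {2,3,5,7,9} → only 4 remains.
r9c9 = 1 (sole candidate).
r3c4 = 6 (sole candidate).
r3c7 = 5 (sole candidate).
r3c9 = 2 (sole candidate).
r4c7 = 1 (sole candidate).
r4c9 = 5 (sole candidate).
r6c7 = 4 (sole candidate).
r6c8 = 9 (sole candidate).
r7c1 = 9 (sole candidate).
r7c4 = 5 (sole candidate).
r8c4 = 2: row 8 has {4,7,9}; col 4 has {1,3,4,5,6,7,9}; box has {1,3,4,5,6,7,8,9} → only 2 remains.
r8c9 = 6: row 8 has {2,4,7,9}; col 9 has {1,2,3,4,5,7,8,9}; box has {1,2,3,4,5,7,9} → only 6 remains.
r9c3 = 2 (sole candidate).
r2c4 = 8 (sole candidate).
r2c7 = 6 (sole candidate).
r4c2 = 2 (sole candidate).
r4c3 = 9 (sole candidate).
r6c3 = 1 (sole candidate).
r8c3 = 5: row 8 has {2,4,6,7,9}; col 3 has {1,2,3,4,6,7,8,9}; box has {2,4,6,7,8,9} → only 5 remains.
r8c7 = 8: row 8 has {2,4,5,6,7,9}; col 7 has {1,2,3,4,5,6,7,9}; box has {1,2,3,4,5,6,7,9} → only 8 remains.
r1c2 = 6 (sole candidate).
r2c1 = 1 (sole candidate).
r2c2 = 5 (sole candidate).
r4c1 = 7 (sole candidate).
r5c2 = 3 (sole candidate).
r8c1 = 3: row 8 has {2,4,5,6,7,8,9}; col 1 has {1,4,5,7,8,9}; box has {2,4,5,6,7,8,9} → only 3 remains.
r8c2 = 1: row 8 has {2,3,4,5,6,7,8,9}; col 2 has {2,3,4,5,6,7,8,9}; box has {2,3,4,5,6,7,8,9} → only 1 remains.

315297846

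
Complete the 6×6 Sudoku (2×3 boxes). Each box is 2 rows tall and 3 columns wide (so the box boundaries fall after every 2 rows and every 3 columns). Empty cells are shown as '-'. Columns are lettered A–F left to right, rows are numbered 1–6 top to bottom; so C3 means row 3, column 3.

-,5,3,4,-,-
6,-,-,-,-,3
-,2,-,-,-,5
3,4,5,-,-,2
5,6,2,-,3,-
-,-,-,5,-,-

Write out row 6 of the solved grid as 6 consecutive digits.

B2 = 1: row 2 has {3,6}; col 2 has {2,4,5,6}; box has {3,5,6} → only 1 remains.
C2 = 4: row 2 has {1,3,6}; col 3 has {2,3,5}; box has {1,3,5,6} → only 4 remains.
D2 = 2: row 2 has {1,3,4,6}; col 4 has {4,5}; box has {3,4} → only 2 remains.
E2 = 5: row 2 has {1,2,3,4,6}; col 5 has {3}; box has {2,3,4} → only 5 remains.
A3 = 1: row 3 has {2,5}; col 1 has {3,5,6}; box has {2,3,4,5} → only 1 remains.
C3 = 6: row 3 has {1,2,5}; col 3 has {2,3,4,5}; box has {1,2,3,4,5} → only 6 remains.
D3 = 3: row 3 has {1,2,5,6}; col 4 has {2,4,5}; box has {2,5} → only 3 remains.
E3 = 4: row 3 has {1,2,3,5,6}; col 5 has {3,5}; box has {2,3,5} → only 4 remains.
D5 = 1: row 5 has {2,3,5,6}; col 4 has {2,3,4,5}; box has {3,5} → only 1 remains.
F5 = 4: row 5 has {1,2,3,5,6}; col 6 has {2,3,5}; box has {1,3,5} → only 4 remains.
A6 = 4: row 6 has {5}; col 1 has {1,3,5,6}; box has {2,5,6} → only 4 remains.
B6 = 3: row 6 has {4,5}; col 2 has {1,2,4,5,6}; box has {2,4,5,6} → only 3 remains.
C6 = 1: row 6 has {3,4,5}; col 3 has {2,3,4,5,6}; box has {2,3,4,5,6} → only 1 remains.
F6 = 6: row 6 has {1,3,4,5}; col 6 has {2,3,4,5}; box has {1,3,4,5} → only 6 remains.
A1 = 2: row 1 has {3,4,5}; col 1 has {1,3,4,5,6}; box has {1,3,4,5,6} → only 2 remains.
F1 = 1: row 1 has {2,3,4,5}; col 6 has {2,3,4,5,6}; box has {2,3,4,5} → only 1 remains.
D4 = 6: row 4 has {2,3,4,5}; col 4 has {1,2,3,4,5}; box has {2,3,4,5} → only 6 remains.
E4 = 1: row 4 has {2,3,4,5,6}; col 5 has {3,4,5}; box has {2,3,4,5,6} → only 1 remains.
E6 = 2: row 6 has {1,3,4,5,6}; col 5 has {1,3,4,5}; box has {1,3,4,5,6} → only 2 remains.

431526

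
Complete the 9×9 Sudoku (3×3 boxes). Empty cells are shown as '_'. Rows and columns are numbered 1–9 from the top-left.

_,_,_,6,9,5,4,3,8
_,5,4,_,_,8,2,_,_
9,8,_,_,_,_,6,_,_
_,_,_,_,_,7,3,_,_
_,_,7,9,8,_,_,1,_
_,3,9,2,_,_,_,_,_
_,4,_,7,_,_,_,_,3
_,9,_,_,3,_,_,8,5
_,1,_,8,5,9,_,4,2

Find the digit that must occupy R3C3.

R5C7 = 5 (sole candidate).
R9C7 = 7 (sole candidate).
R6C7 = 8 (sole candidate).
R8C7 = 1 (sole candidate).
R7C7 = 9 (sole candidate).
R7C8 = 6 (sole candidate).
R8C4 = 4 (sole candidate).
R6C8 = 7 (sole candidate).
R2C8 = 9 (sole candidate).
R3C8 = 5 (sole candidate).
R4C8 = 2 (sole candidate).
R4C2 = 6 (sole candidate).
R5C2 = 2 (sole candidate).
R1C2 = 7 (sole candidate).
R5C1 = 4 (sole candidate).
R5C9 = 6 (sole candidate).
R6C9 = 4 (sole candidate).
R4C9 = 9 (sole candidate).
R5C6 = 3 (sole candidate).
R2C1 = 6 (hidden single in row 2).
R9C1 = 3 (sole candidate).
R9C3 = 6 (sole candidate).
R8C3 = 2 (sole candidate).
R8C6 = 6 (sole candidate).
R1C3 = 1 (sole candidate).
R3C3 = 3: row 3 has {5,6,8,9}; col 3 has {1,2,4,6,7,9}; box has {1,4,5,6,7,8,9} → only 3 remains.

3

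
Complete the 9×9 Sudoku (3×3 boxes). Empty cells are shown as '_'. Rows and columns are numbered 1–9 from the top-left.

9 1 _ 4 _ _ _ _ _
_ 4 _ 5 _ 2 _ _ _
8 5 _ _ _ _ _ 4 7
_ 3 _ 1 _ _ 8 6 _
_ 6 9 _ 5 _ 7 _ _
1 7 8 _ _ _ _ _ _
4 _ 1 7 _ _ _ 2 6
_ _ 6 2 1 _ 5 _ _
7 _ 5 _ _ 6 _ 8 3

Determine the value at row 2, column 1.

row 5, column 1 = 2 (sole candidate).
row 7, column 7 = 9 (sole candidate).
row 8, column 1 = 3 (sole candidate).
row 8, column 8 = 7 (sole candidate).
row 8, column 9 = 4 (sole candidate).
row 9, column 4 = 9 (sole candidate).
row 9, column 5 = 4 (sole candidate).
row 9, column 7 = 1 (sole candidate).
row 2, column 1 = 6: row 2 has {2,4,5}; col 1 has {1,2,3,4,7,8,9}; box has {1,4,5,8,9} → only 6 remains.

6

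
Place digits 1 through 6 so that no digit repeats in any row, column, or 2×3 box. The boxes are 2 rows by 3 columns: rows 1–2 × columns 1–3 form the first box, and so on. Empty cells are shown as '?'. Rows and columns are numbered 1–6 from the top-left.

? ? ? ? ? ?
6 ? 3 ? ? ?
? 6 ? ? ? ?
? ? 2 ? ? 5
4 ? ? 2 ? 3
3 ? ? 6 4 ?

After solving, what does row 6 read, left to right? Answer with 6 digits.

R4C1 = 1: row 4 has {2,5}; col 1 has {3,4,6}; box has {2,6} → only 1 remains.
R6C6 = 1: row 6 has {3,4,6}; col 6 has {3,5}; box has {2,3,4,6} → only 1 remains.
R3C1 = 5: row 3 has {6}; col 1 has {1,3,4,6}; box has {1,2,6} → only 5 remains.
R3C3 = 4: row 3 has {5,6}; col 3 has {2,3}; box has {1,2,5,6} → only 4 remains.
R3C6 = 2: row 3 has {4,5,6}; col 6 has {1,3,5}; box has {5} → only 2 remains.
R4C2 = 3: row 4 has {1,2,5}; col 2 has {6}; box has {1,2,4,5,6} → only 3 remains.
R4C4 = 4: row 4 has {1,2,3,5}; col 4 has {2,6}; box has {2,5} → only 4 remains.
R4C5 = 6: row 4 has {1,2,3,4,5}; col 5 has {4}; box has {2,4,5} → only 6 remains.
R5C5 = 5: row 5 has {2,3,4}; col 5 has {4,6}; box has {1,2,3,4,6} → only 5 remains.
R6C3 = 5: row 6 has {1,3,4,6}; col 3 has {2,3,4}; box has {3,4} → only 5 remains.
R1C1 = 2: row 1 has {}; col 1 has {1,3,4,5,6}; box has {3,6} → only 2 remains.
R1C3 = 1: row 1 has {2}; col 3 has {2,3,4,5}; box has {2,3,6} → only 1 remains.
R1C5 = 3: row 1 has {1,2}; col 5 has {4,5,6}; box has {} → only 3 remains.
R2C6 = 4: row 2 has {3,6}; col 6 has {1,2,3,5}; box has {3} → only 4 remains.
R3C5 = 1: row 3 has {2,4,5,6}; col 5 has {3,4,5,6}; box has {2,4,5,6} → only 1 remains.
R5C2 = 1: row 5 has {2,3,4,5}; col 2 has {3,6}; box has {3,4,5} → only 1 remains.
R5C3 = 6: row 5 has {1,2,3,4,5}; col 3 has {1,2,3,4,5}; box has {1,3,4,5} → only 6 remains.
R6C2 = 2: row 6 has {1,3,4,5,6}; col 2 has {1,3,6}; box has {1,3,4,5,6} → only 2 remains.

325641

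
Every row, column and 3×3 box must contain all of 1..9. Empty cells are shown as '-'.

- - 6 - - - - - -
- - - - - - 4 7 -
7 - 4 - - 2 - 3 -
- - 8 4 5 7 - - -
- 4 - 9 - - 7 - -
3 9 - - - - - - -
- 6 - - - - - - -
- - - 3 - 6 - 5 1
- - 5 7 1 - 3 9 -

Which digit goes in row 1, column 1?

9

row 1, column 5 = 7 (hidden single in row 1).
row 1, column 6 = 4 (hidden single in row 1).
row 9, column 6 = 8 (sole candidate).
row 6, column 6 = 1 (sole candidate).
row 9, column 2 = 2 (sole candidate).
row 4, column 2 = 1 (sole candidate).
row 5, column 3 = 2 (sole candidate).
row 5, column 6 = 3 (sole candidate).
row 6, column 3 = 7 (sole candidate).
row 8, column 3 = 9 (sole candidate).
row 9, column 1 = 4 (sole candidate).
row 9, column 9 = 6 (sole candidate).
row 4, column 1 = 6 (sole candidate).
row 4, column 8 = 2 (sole candidate).
row 5, column 1 = 5 (sole candidate).
row 5, column 9 = 8 (sole candidate).
row 8, column 1 = 8 (sole candidate).
row 8, column 2 = 7 (sole candidate).
row 8, column 7 = 2 (sole candidate).
row 4, column 7 = 9 (sole candidate).
row 4, column 9 = 3 (sole candidate).
row 5, column 5 = 6 (sole candidate).
row 5, column 8 = 1 (sole candidate).
row 7, column 1 = 1 (sole candidate).
row 7, column 3 = 3 (sole candidate).
row 7, column 7 = 8 (sole candidate).
row 7, column 8 = 4 (sole candidate).
row 7, column 9 = 7 (sole candidate).
row 8, column 5 = 4 (sole candidate).
row 1, column 8 = 8 (sole candidate).
row 2, column 3 = 1 (sole candidate).
row 6, column 8 = 6 (sole candidate).
row 6, column 7 = 5 (sole candidate).
row 6, column 9 = 4 (sole candidate).
row 1, column 7 = 1 (sole candidate).
row 3, column 7 = 6 (sole candidate).
row 1, column 4 = 5 (sole candidate).
row 2, column 6 = 9 (sole candidate).
row 3, column 5 = 8 (sole candidate).
row 6, column 5 = 2 (sole candidate).
row 7, column 4 = 2 (sole candidate).
row 7, column 5 = 9 (sole candidate).
row 7, column 6 = 5 (sole candidate).
row 1, column 2 = 3 (sole candidate).
row 2, column 1 = 2 (sole candidate).
row 2, column 4 = 6 (sole candidate).
row 2, column 5 = 3 (sole candidate).
row 2, column 9 = 5 (sole candidate).
row 3, column 2 = 5 (sole candidate).
row 3, column 4 = 1 (sole candidate).
row 3, column 9 = 9 (sole candidate).
row 6, column 4 = 8 (sole candidate).
row 1, column 1 = 9: row 1 has {1,3,4,5,6,7,8}; col 1 has {1,2,3,4,5,6,7,8}; box has {1,2,3,4,5,6,7} → only 9 remains.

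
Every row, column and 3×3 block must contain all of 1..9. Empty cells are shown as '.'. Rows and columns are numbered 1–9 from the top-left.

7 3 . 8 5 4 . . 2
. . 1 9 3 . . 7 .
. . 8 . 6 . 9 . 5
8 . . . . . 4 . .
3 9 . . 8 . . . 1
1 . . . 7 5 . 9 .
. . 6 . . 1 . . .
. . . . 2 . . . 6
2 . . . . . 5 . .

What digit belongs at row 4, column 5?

row 1, column 3 = 9 (sole candidate).
row 2, column 6 = 2 (sole candidate).
row 3, column 1 = 4 (sole candidate).
row 3, column 2 = 2 (sole candidate).
row 3, column 6 = 7 (sole candidate).
row 5, column 6 = 6 (sole candidate).
row 3, column 4 = 1 (sole candidate).
row 3, column 8 = 3 (sole candidate).
row 2, column 9 = 4 (hidden single in row 2).
row 2, column 7 = 8 (hidden single in row 2).
row 4, column 5 = 1: in row 4, 1 can only go here (every other open cell in that row sees a 1).

1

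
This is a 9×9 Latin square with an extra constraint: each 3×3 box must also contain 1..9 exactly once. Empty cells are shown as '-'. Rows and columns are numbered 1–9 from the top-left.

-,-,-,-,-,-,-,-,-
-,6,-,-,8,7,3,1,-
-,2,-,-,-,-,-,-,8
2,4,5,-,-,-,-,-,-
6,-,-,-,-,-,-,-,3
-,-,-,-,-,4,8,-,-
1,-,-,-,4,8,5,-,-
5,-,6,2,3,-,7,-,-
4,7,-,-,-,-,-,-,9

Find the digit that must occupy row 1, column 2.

row 2, column 1 = 9: row 2 has {1,3,6,7,8}; col 1 has {1,2,4,5,6}; box has {2,6} → only 9 remains.
row 2, column 3 = 4: row 2 has {1,3,6,7,8,9}; col 3 has {5,6}; box has {2,6,9} → only 4 remains.
row 2, column 4 = 5: row 2 has {1,3,4,6,7,8,9}; col 4 has {2}; box has {7,8} → only 5 remains.
row 2, column 9 = 2: row 2 has {1,3,4,5,6,7,8,9}; col 9 has {3,8,9}; box has {1,3,8} → only 2 remains.
row 7, column 9 = 6: row 7 has {1,4,5,8}; col 9 has {2,3,8,9}; box has {5,7,9} → only 6 remains.
row 3, column 8 = 5: in row 3, 5 can only go here (every other open cell in that row sees a 5).
row 1, column 2 = 5: in row 1, 5 can only go here (every other open cell in that row sees a 5).

5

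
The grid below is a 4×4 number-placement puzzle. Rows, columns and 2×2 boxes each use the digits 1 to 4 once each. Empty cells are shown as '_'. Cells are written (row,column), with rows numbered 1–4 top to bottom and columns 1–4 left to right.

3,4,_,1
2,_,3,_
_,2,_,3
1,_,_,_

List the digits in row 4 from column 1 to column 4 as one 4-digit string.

1342

(1,3) = 2 (sole candidate).
(2,2) = 1 (sole candidate).
(2,4) = 4 (sole candidate).
(3,1) = 4 (sole candidate).
(3,3) = 1 (sole candidate).
(4,2) = 3: row 4 has {1}; col 2 has {1,2,4}; box has {1,2,4} → only 3 remains.
(4,3) = 4: row 4 has {1,3}; col 3 has {1,2,3}; box has {1,3} → only 4 remains.
(4,4) = 2: row 4 has {1,3,4}; col 4 has {1,3,4}; box has {1,3,4} → only 2 remains.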